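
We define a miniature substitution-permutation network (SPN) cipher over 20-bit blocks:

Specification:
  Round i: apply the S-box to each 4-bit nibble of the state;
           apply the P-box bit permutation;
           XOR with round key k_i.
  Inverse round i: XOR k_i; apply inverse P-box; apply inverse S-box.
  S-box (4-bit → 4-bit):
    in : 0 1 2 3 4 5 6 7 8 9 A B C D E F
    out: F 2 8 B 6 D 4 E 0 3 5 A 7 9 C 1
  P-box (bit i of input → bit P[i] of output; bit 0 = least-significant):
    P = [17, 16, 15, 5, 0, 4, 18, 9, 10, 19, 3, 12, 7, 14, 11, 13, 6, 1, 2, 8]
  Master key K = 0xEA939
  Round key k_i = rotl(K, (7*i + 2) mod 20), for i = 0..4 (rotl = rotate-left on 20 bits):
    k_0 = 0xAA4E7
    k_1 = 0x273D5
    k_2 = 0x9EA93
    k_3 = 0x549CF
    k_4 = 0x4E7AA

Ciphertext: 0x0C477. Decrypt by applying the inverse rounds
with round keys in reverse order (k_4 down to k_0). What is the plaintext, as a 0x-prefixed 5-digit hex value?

s_0 = ciphertext = 0x0C477
s_1 = InvRound(s_0, k_4) = 0x5D608
s_2 = InvRound(s_1, k_3) = 0x0ADD6
s_3 = InvRound(s_2, k_2) = 0x519D1
s_4 = InvRound(s_3, k_1) = 0x678E9
s_5 = InvRound(s_4, k_0) = 0x44066

0x44066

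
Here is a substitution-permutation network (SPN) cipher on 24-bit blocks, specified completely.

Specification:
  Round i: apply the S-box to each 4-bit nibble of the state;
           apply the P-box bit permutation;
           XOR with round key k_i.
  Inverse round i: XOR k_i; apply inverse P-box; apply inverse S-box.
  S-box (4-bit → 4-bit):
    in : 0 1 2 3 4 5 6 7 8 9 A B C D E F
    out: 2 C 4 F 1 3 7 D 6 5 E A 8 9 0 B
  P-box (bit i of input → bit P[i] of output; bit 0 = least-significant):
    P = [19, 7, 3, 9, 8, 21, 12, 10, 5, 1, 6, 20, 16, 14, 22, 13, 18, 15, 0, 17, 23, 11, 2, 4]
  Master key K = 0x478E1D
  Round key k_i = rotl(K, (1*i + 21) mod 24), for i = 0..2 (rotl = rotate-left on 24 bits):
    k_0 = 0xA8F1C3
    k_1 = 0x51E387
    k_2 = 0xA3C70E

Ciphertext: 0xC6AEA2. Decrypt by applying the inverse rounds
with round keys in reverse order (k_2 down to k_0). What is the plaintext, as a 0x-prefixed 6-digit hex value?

0xF32D93

s_0 = ciphertext = 0xC6AEA2
s_1 = InvRound(s_0, k_2) = 0x843458
s_2 = InvRound(s_1, k_1) = 0x766A7A
s_3 = InvRound(s_2, k_0) = 0xF32D93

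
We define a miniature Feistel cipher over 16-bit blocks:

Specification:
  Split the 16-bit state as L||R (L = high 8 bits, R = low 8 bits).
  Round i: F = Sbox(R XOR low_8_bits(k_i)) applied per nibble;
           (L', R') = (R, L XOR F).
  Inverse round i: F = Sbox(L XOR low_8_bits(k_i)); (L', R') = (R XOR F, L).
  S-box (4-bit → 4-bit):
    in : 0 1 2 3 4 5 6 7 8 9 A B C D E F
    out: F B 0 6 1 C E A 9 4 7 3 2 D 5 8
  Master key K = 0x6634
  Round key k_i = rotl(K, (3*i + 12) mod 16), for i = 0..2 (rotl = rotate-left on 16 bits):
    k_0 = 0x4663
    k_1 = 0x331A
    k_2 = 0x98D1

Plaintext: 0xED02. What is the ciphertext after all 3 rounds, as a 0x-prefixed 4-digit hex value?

0xB0ED

s_0 = plaintext = 0xED02
s_1 = Round(s_0, k_0) = 0x0206
s_2 = Round(s_1, k_1) = 0x06B0
s_3 = Round(s_2, k_2) = 0xB0ED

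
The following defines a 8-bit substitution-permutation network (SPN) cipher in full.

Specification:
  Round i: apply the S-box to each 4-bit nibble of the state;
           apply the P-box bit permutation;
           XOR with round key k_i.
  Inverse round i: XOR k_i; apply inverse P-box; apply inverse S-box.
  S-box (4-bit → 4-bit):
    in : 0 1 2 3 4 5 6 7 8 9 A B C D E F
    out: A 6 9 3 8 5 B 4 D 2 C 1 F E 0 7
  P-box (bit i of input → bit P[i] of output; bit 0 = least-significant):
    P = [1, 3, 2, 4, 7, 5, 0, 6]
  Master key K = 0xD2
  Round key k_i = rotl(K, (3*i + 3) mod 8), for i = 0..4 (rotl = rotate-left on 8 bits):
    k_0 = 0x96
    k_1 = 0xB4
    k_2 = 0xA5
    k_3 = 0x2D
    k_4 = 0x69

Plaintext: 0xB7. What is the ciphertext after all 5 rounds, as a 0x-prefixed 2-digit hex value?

s_0 = plaintext = 0xB7
s_1 = Round(s_0, k_0) = 0x12
s_2 = Round(s_1, k_1) = 0x87
s_3 = Round(s_2, k_2) = 0x60
s_4 = Round(s_3, k_3) = 0xD5
s_5 = Round(s_4, k_4) = 0x0E

0x0E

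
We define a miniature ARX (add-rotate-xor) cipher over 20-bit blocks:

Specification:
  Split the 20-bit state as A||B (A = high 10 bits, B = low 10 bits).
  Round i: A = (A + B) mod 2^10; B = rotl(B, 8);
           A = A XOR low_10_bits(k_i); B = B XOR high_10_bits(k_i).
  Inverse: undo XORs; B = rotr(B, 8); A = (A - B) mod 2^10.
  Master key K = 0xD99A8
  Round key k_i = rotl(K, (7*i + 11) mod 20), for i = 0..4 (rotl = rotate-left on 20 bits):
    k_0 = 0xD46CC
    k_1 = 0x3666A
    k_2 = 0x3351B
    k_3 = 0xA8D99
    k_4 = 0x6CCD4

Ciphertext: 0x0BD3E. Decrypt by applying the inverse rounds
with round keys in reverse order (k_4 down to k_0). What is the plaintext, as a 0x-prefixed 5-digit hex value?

s_0 = ciphertext = 0x0BD3E
s_1 = InvRound(s_0, k_4) = 0xB1E34
s_2 = InvRound(s_1, k_3) = 0x40A5C
s_3 = InvRound(s_2, k_2) = 0x74E46
s_4 = InvRound(s_3, k_1) = 0x4EE7E
s_5 = InvRound(s_4, k_0) = 0xCE8BD

0xCE8BD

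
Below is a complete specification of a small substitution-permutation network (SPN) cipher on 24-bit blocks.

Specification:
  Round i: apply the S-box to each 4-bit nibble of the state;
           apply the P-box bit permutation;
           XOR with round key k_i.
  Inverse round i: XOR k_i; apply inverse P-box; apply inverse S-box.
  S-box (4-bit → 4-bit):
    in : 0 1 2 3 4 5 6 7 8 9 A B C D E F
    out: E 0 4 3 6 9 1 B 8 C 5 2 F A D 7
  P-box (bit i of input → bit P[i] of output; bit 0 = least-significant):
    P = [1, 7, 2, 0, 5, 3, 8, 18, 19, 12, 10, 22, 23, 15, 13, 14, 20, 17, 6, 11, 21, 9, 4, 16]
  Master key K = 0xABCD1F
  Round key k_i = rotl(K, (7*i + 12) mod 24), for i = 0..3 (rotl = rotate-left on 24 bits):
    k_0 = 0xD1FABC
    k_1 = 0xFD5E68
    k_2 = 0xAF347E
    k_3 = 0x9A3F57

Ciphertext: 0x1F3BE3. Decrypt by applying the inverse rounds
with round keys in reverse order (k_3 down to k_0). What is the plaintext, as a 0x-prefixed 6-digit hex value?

s_0 = ciphertext = 0x1F3BE3
s_1 = InvRound(s_0, k_3) = 0x916254
s_2 = InvRound(s_1, k_2) = 0x338F76
s_3 = InvRound(s_2, k_1) = 0x2B770A
s_4 = InvRound(s_3, k_0) = 0xA73EAF

0xA73EAF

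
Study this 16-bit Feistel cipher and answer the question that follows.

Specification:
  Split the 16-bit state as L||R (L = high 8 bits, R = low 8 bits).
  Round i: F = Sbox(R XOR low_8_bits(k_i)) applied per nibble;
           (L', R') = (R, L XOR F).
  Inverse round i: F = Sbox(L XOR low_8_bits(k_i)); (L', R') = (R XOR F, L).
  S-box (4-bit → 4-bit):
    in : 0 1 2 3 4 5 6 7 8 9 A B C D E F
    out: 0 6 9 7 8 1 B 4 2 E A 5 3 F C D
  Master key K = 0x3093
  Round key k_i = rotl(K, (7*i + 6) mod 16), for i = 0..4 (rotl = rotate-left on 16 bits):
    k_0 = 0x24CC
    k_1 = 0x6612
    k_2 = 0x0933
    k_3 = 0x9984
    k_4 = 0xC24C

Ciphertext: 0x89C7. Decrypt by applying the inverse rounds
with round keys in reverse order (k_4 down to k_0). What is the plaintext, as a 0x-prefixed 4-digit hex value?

s_0 = ciphertext = 0x89C7
s_1 = InvRound(s_0, k_4) = 0xF689
s_2 = InvRound(s_1, k_3) = 0xC0F6
s_3 = InvRound(s_2, k_2) = 0x21C0
s_4 = InvRound(s_3, k_1) = 0xB721
s_5 = InvRound(s_4, k_0) = 0x64B7

0x64B7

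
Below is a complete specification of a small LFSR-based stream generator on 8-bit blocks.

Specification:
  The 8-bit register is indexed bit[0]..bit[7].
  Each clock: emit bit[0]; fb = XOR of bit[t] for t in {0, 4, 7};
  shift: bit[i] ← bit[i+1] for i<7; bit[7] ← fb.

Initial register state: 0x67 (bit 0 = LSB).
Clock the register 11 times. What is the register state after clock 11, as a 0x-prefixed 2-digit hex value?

reg_0 = 0x67
clock 1: out=1, reg = 0xB3
clock 2: out=1, reg = 0xD9
clock 3: out=1, reg = 0xEC
clock 4: out=0, reg = 0xF6
clock 5: out=0, reg = 0x7B
clock 6: out=1, reg = 0x3D
clock 7: out=1, reg = 0x1E
clock 8: out=0, reg = 0x8F
clock 9: out=1, reg = 0x47
clock 10: out=1, reg = 0xA3
clock 11: out=1, reg = 0x51

0x51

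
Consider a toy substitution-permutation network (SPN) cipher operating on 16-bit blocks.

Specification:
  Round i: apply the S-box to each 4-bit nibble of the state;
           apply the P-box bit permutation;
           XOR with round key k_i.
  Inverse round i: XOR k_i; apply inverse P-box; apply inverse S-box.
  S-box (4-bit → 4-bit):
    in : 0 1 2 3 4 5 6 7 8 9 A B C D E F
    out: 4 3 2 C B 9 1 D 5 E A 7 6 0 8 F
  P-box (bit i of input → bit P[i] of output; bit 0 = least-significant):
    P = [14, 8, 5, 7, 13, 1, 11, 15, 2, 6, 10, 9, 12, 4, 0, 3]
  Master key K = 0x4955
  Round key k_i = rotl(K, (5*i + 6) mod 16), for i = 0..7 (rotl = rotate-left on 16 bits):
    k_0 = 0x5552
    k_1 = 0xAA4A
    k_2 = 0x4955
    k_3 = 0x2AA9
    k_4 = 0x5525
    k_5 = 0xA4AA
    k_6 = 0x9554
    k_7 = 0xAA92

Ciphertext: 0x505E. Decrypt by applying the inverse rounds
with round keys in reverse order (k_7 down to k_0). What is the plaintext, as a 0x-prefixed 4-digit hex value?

s_0 = ciphertext = 0x505E
s_1 = InvRound(s_0, k_7) = 0x5475
s_2 = InvRound(s_1, k_6) = 0x0DEB
s_3 = InvRound(s_2, k_5) = 0x0272
s_4 = InvRound(s_3, k_4) = 0xBF21
s_5 = InvRound(s_4, k_3) = 0x50EA
s_6 = InvRound(s_5, k_2) = 0xF6C9
s_7 = InvRound(s_6, k_1) = 0x80C5
s_8 = InvRound(s_7, k_0) = 0xB8A4

0xB8A4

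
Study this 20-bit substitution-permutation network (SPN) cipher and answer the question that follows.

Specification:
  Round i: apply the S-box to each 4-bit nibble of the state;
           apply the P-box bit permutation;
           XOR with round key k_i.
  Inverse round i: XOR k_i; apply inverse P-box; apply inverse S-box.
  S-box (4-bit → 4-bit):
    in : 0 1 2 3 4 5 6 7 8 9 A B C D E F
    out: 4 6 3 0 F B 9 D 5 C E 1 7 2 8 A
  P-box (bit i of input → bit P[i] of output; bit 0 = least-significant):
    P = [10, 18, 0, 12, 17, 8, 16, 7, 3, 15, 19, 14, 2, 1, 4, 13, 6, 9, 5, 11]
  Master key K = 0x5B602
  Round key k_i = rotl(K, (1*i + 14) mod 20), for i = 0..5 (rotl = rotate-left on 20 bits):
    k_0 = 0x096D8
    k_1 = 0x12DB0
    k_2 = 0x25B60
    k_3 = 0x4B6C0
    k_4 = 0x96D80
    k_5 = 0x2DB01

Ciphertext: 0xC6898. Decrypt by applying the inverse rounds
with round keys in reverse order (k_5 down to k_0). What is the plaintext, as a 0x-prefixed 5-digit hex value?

0x125DF

s_0 = ciphertext = 0xC6898
s_1 = InvRound(s_0, k_5) = 0xD9C5A
s_2 = InvRound(s_1, k_4) = 0xBA5FF
s_3 = InvRound(s_2, k_3) = 0x1C8CA
s_4 = InvRound(s_3, k_2) = 0x1D24E
s_5 = InvRound(s_4, k_1) = 0x445F6
s_6 = InvRound(s_5, k_0) = 0x125DF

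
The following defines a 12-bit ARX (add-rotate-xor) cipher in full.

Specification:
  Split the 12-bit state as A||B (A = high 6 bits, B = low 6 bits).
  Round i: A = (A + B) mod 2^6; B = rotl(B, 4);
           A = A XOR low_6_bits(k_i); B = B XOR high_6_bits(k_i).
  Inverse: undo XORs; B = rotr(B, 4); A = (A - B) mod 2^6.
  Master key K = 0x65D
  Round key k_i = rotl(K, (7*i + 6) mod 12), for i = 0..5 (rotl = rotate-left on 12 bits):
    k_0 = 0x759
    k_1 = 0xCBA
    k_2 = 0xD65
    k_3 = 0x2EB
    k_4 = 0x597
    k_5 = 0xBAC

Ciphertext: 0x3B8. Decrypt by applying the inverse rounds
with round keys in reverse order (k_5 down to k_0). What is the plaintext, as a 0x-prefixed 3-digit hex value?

s_0 = ciphertext = 0x3B8
s_1 = InvRound(s_0, k_5) = 0x259
s_2 = InvRound(s_1, k_4) = 0x8BC
s_3 = InvRound(s_2, k_3) = 0xA9F
s_4 = InvRound(s_3, k_2) = 0x96A
s_5 = InvRound(s_4, k_1) = 0xFA1
s_6 = InvRound(s_5, k_0) = 0xD33

0xD33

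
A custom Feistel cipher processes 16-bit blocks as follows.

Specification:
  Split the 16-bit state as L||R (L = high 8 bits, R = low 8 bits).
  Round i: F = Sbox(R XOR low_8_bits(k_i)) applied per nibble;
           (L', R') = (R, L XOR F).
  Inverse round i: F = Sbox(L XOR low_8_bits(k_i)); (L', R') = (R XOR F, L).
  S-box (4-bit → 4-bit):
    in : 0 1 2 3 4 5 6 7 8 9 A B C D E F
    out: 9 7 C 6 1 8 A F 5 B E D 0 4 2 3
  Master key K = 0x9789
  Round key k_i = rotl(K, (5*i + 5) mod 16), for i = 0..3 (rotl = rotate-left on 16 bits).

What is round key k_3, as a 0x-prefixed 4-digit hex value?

K = 0x9789
k_0 = rotl(K, (5*0+5) mod 16) = rotl(K, 5) = 0xF132
k_1 = rotl(K, (5*1+5) mod 16) = rotl(K, 10) = 0x265E
k_2 = rotl(K, (5*2+5) mod 16) = rotl(K, 15) = 0xCBC4
k_3 = rotl(K, (5*3+5) mod 16) = rotl(K, 4) = 0x7899

0x7899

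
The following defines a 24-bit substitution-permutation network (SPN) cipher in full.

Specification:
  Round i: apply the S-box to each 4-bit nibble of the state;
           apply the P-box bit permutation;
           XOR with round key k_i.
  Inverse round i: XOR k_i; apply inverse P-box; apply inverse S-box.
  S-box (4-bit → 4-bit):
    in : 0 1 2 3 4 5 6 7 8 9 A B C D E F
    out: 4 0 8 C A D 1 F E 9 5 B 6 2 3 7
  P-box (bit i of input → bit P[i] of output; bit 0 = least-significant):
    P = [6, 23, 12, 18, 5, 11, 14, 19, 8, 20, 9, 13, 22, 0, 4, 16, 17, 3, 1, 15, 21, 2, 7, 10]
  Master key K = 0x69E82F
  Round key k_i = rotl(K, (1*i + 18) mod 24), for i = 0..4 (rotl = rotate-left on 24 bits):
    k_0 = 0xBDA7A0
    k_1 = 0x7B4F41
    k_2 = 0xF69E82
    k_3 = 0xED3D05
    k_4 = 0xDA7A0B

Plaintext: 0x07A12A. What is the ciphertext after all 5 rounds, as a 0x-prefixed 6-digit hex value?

0x70A2F3

s_0 = plaintext = 0x07A12A
s_1 = Round(s_0, k_0) = 0xF7377A
s_2 = Round(s_1, k_1) = 0x40B4BF
s_3 = Round(s_2, k_2) = 0x2FA2E5
s_4 = Round(s_3, k_3) = 0xAB017F
s_5 = Round(s_4, k_4) = 0x70A2F3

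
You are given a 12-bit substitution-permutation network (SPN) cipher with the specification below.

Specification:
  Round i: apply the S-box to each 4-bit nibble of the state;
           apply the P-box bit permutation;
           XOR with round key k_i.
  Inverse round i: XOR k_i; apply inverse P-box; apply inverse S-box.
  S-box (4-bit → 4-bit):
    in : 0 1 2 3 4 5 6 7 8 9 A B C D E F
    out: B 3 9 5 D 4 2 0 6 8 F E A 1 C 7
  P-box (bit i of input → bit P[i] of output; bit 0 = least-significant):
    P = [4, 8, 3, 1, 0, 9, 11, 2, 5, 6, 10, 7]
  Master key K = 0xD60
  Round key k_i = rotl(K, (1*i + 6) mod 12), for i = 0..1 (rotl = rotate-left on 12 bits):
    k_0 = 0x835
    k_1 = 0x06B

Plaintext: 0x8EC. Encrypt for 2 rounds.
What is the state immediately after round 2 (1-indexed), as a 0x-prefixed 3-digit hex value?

s_0 = plaintext = 0x8EC
s_1 = Round(s_0, k_0) = 0x573
s_2 = Round(s_1, k_1) = 0x473

0x473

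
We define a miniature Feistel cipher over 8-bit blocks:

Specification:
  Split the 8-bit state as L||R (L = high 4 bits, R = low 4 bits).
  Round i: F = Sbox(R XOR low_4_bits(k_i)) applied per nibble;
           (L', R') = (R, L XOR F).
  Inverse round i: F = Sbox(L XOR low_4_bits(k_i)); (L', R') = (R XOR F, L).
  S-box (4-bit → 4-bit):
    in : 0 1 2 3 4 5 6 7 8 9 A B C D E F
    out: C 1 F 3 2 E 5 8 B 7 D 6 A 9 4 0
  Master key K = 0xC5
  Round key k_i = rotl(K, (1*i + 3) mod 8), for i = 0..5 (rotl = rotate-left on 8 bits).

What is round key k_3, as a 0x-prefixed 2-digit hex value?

0x71

K = 0xC5
k_0 = rotl(K, (1*0+3) mod 8) = rotl(K, 3) = 0x2E
k_1 = rotl(K, (1*1+3) mod 8) = rotl(K, 4) = 0x5C
k_2 = rotl(K, (1*2+3) mod 8) = rotl(K, 5) = 0xB8
k_3 = rotl(K, (1*3+3) mod 8) = rotl(K, 6) = 0x71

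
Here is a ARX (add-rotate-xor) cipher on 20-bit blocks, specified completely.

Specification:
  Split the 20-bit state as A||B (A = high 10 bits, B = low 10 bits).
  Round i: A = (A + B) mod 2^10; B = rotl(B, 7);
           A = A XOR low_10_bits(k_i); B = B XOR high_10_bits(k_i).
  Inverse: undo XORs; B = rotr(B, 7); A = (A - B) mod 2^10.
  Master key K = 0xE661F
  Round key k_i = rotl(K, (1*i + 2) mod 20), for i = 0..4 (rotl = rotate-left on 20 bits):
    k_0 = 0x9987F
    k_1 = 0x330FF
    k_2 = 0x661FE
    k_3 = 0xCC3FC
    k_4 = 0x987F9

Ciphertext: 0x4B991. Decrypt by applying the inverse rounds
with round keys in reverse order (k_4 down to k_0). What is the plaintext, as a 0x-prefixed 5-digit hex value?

s_0 = ciphertext = 0x4B991
s_1 = InvRound(s_0, k_4) = 0xD4387
s_2 = InvRound(s_1, k_3) = 0xBCDB9
s_3 = InvRound(s_2, k_2) = 0x81508
s_4 = InvRound(s_3, k_1) = 0x35E23
s_5 = InvRound(s_4, k_0) = 0xA0228

0xA0228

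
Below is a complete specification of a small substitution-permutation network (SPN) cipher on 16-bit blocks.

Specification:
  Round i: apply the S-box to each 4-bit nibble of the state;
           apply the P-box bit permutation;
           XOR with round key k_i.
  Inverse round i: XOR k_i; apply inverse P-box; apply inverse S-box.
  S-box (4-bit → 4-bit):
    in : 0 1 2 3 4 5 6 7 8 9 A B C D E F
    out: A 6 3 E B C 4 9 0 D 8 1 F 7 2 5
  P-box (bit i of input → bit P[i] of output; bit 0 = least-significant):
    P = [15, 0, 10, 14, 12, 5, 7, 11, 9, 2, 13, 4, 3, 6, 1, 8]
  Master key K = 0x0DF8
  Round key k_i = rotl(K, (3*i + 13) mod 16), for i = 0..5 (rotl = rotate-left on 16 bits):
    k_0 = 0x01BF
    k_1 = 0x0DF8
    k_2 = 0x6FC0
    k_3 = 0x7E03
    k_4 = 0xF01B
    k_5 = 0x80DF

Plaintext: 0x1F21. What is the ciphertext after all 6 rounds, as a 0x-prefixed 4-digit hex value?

0x9D71

s_0 = plaintext = 0x1F21
s_1 = Round(s_0, k_0) = 0x37DC
s_2 = Round(s_1, k_1) = 0xDA0B
s_3 = Round(s_2, k_2) = 0xE7BA
s_4 = Round(s_3, k_3) = 0x2C53
s_5 = Round(s_4, k_4) = 0x9EC6
s_6 = Round(s_5, k_5) = 0x9D71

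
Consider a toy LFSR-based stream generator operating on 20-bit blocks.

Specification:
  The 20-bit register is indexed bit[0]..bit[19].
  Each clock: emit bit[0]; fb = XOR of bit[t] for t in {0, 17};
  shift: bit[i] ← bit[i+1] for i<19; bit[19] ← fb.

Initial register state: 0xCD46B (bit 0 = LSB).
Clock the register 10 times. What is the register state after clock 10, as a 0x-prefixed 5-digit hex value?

0x91735

reg_0 = 0xCD46B
clock 1: out=1, reg = 0xE6A35
clock 2: out=1, reg = 0x7351A
clock 3: out=0, reg = 0xB9A8D
clock 4: out=1, reg = 0x5CD46
clock 5: out=0, reg = 0x2E6A3
clock 6: out=1, reg = 0x17351
clock 7: out=1, reg = 0x8B9A8
clock 8: out=0, reg = 0x45CD4
clock 9: out=0, reg = 0x22E6A
clock 10: out=0, reg = 0x91735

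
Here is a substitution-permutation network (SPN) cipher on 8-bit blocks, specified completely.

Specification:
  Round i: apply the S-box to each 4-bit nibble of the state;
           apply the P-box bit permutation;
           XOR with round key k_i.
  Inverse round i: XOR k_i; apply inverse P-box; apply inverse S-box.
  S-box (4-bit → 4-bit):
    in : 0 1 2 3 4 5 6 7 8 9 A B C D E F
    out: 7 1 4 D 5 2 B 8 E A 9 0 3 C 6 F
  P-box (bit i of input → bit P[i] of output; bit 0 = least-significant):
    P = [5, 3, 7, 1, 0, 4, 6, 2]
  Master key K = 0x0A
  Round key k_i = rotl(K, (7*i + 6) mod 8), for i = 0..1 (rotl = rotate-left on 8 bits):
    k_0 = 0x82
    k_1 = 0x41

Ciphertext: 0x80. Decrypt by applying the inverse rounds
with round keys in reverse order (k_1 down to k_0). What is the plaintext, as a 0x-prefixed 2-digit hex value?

s_0 = ciphertext = 0x80
s_1 = InvRound(s_0, k_1) = 0x42
s_2 = InvRound(s_1, k_0) = 0x22

0x22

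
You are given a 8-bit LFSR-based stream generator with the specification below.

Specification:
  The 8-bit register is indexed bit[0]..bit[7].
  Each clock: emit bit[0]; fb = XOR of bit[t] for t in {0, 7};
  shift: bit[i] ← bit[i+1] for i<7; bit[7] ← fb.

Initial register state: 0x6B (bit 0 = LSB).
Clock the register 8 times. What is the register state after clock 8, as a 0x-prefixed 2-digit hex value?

reg_0 = 0x6B
clock 1: out=1, reg = 0xB5
clock 2: out=1, reg = 0x5A
clock 3: out=0, reg = 0x2D
clock 4: out=1, reg = 0x96
clock 5: out=0, reg = 0xCB
clock 6: out=1, reg = 0x65
clock 7: out=1, reg = 0xB2
clock 8: out=0, reg = 0xD9

0xD9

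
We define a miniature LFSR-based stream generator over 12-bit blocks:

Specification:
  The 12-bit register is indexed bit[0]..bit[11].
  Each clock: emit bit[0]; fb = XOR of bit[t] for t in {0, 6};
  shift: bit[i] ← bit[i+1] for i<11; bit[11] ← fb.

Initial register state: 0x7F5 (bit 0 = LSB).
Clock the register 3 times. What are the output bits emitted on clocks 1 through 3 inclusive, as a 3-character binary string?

101

reg_0 = 0x7F5
clock 1: out=1, reg = 0x3FA
clock 2: out=0, reg = 0x9FD
clock 3: out=1, reg = 0x4FE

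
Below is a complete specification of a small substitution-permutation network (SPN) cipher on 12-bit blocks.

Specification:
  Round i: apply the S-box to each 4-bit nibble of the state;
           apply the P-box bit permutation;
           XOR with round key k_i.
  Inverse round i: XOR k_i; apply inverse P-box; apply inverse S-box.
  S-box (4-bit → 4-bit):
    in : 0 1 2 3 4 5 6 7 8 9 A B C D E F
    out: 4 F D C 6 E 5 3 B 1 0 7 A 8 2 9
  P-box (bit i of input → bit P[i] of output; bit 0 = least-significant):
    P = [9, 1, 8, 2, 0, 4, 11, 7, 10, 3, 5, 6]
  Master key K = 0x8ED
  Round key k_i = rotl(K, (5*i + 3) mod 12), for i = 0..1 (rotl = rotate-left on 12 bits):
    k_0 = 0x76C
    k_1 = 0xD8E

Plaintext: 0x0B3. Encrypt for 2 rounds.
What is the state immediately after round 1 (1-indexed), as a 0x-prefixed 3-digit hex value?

0xE59

s_0 = plaintext = 0x0B3
s_1 = Round(s_0, k_0) = 0xE59
s_2 = Round(s_1, k_1) = 0x716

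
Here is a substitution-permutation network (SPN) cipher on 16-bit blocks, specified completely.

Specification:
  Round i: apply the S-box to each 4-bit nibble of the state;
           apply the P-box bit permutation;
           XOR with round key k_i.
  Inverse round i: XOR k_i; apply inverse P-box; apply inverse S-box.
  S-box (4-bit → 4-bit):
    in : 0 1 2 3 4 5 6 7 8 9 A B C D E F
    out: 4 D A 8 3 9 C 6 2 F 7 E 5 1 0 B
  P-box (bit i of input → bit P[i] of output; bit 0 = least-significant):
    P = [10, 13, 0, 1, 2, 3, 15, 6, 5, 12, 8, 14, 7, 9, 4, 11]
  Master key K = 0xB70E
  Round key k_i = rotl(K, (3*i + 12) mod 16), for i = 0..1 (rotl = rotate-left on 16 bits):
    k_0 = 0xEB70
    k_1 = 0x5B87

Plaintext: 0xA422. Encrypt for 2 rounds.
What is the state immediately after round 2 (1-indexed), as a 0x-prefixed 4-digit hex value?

s_0 = plaintext = 0xA422
s_1 = Round(s_0, k_0) = 0xD98A
s_2 = Round(s_1, k_1) = 0x2E2E

0x2E2E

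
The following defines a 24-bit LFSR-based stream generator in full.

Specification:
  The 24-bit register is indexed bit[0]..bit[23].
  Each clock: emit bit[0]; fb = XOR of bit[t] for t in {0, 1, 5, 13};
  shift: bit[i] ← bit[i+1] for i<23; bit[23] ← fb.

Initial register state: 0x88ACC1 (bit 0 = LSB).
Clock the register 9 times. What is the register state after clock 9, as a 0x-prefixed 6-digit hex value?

reg_0 = 0x88ACC1
clock 1: out=1, reg = 0x445660
clock 2: out=0, reg = 0xA22B30
clock 3: out=0, reg = 0x511598
clock 4: out=0, reg = 0x288ACC
clock 5: out=0, reg = 0x144566
clock 6: out=0, reg = 0x0A22B3
clock 7: out=1, reg = 0x051159
clock 8: out=1, reg = 0x8288AC
clock 9: out=0, reg = 0xC14456

0xC14456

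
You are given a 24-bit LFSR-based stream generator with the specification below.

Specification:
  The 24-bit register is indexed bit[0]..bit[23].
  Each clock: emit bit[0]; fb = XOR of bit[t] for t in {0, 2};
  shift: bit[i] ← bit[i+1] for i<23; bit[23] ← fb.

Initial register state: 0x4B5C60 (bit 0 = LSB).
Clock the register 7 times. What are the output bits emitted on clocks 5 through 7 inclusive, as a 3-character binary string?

011

reg_0 = 0x4B5C60
clock 1: out=0, reg = 0x25AE30
clock 2: out=0, reg = 0x12D718
clock 3: out=0, reg = 0x096B8C
clock 4: out=0, reg = 0x84B5C6
clock 5: out=0, reg = 0xC25AE3
clock 6: out=1, reg = 0xE12D71
clock 7: out=1, reg = 0xF096B8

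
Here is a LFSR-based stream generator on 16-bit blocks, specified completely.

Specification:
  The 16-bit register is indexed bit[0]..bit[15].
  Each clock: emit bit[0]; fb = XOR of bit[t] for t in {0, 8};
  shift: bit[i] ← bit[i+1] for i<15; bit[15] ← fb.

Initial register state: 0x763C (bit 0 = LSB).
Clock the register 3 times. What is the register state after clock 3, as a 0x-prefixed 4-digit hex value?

reg_0 = 0x763C
clock 1: out=0, reg = 0x3B1E
clock 2: out=0, reg = 0x9D8F
clock 3: out=1, reg = 0x4EC7

0x4EC7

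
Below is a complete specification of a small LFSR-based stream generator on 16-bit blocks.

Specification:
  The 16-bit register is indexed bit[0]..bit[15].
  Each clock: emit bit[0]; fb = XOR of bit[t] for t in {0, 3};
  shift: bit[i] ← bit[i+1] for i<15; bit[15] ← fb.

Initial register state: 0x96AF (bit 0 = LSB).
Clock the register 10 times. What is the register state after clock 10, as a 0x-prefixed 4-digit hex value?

reg_0 = 0x96AF
clock 1: out=1, reg = 0x4B57
clock 2: out=1, reg = 0xA5AB
clock 3: out=1, reg = 0x52D5
clock 4: out=1, reg = 0xA96A
clock 5: out=0, reg = 0xD4B5
clock 6: out=1, reg = 0xEA5A
clock 7: out=0, reg = 0xF52D
clock 8: out=1, reg = 0x7A96
clock 9: out=0, reg = 0x3D4B
clock 10: out=1, reg = 0x1EA5

0x1EA5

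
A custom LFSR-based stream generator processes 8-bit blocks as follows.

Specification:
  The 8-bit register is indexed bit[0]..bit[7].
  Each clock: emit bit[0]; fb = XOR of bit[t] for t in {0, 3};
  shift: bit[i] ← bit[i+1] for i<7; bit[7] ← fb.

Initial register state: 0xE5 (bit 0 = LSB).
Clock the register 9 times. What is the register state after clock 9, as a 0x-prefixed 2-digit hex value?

0x6C

reg_0 = 0xE5
clock 1: out=1, reg = 0xF2
clock 2: out=0, reg = 0x79
clock 3: out=1, reg = 0x3C
clock 4: out=0, reg = 0x9E
clock 5: out=0, reg = 0xCF
clock 6: out=1, reg = 0x67
clock 7: out=1, reg = 0xB3
clock 8: out=1, reg = 0xD9
clock 9: out=1, reg = 0x6C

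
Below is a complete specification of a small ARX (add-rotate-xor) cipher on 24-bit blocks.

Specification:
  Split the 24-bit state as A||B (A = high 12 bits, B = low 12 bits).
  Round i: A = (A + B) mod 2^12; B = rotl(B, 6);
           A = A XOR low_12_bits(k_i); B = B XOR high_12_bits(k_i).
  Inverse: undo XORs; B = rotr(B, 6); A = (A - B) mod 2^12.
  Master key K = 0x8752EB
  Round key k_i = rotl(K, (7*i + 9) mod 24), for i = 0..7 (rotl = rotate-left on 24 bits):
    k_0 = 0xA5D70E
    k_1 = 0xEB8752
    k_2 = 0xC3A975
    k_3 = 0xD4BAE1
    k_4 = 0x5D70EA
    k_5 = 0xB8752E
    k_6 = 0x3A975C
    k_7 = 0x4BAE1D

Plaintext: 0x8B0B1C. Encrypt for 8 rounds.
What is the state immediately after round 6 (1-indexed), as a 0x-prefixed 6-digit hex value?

0x6F2F66

s_0 = plaintext = 0x8B0B1C
s_1 = Round(s_0, k_0) = 0x4C2D71
s_2 = Round(s_1, k_1) = 0x5612CD
s_3 = Round(s_2, k_2) = 0x15BF71
s_4 = Round(s_3, k_3) = 0xA2D136
s_5 = Round(s_4, k_4) = 0xB89853
s_6 = Round(s_5, k_5) = 0x6F2F66
s_7 = Round(s_6, k_6) = 0x104A14
s_8 = Round(s_7, k_7) = 0x505192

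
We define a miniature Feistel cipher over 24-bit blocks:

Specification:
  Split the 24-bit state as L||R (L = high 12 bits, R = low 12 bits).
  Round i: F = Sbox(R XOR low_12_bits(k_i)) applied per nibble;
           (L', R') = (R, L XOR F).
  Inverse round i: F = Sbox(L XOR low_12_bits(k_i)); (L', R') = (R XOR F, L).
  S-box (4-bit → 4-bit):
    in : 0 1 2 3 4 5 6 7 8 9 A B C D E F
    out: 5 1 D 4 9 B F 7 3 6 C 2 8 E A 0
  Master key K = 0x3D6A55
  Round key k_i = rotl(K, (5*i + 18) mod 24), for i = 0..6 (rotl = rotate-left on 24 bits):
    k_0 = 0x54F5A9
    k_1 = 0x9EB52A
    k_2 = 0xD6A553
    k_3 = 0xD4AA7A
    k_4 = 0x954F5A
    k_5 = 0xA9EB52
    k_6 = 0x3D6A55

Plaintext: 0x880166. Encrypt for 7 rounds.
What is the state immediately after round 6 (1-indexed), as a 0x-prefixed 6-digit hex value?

0x7F5B95

s_0 = plaintext = 0x880166
s_1 = Round(s_0, k_0) = 0x166100
s_2 = Round(s_1, k_1) = 0x1008BA
s_3 = Round(s_2, k_2) = 0x8BAFA6
s_4 = Round(s_3, k_3) = 0xFA6352
s_5 = Round(s_4, k_4) = 0x3527F5
s_6 = Round(s_5, k_5) = 0x7F5B95
s_7 = Round(s_6, k_6) = 0xB95670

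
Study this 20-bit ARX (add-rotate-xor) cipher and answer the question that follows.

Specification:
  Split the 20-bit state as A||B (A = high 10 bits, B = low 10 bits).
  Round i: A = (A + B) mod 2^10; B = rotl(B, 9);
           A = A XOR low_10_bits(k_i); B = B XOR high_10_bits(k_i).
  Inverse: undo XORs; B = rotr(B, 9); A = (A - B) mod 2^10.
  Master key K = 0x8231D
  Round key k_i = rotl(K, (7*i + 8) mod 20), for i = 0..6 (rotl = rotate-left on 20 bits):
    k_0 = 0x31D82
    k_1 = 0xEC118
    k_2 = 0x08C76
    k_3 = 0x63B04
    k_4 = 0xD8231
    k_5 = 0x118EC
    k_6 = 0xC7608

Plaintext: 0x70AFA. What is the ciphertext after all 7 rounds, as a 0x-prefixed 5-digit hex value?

s_0 = plaintext = 0x70AFA
s_1 = Round(s_0, k_0) = 0x4F9BA
s_2 = Round(s_1, k_1) = 0xF836D
s_3 = Round(s_2, k_2) = 0xCEF95
s_4 = Round(s_3, k_3) = 0x75244
s_5 = Round(s_4, k_4) = 0x8A642
s_6 = Round(s_5, k_5) = 0x21D67
s_7 = Round(s_6, k_6) = 0xF99AE

0xF99AE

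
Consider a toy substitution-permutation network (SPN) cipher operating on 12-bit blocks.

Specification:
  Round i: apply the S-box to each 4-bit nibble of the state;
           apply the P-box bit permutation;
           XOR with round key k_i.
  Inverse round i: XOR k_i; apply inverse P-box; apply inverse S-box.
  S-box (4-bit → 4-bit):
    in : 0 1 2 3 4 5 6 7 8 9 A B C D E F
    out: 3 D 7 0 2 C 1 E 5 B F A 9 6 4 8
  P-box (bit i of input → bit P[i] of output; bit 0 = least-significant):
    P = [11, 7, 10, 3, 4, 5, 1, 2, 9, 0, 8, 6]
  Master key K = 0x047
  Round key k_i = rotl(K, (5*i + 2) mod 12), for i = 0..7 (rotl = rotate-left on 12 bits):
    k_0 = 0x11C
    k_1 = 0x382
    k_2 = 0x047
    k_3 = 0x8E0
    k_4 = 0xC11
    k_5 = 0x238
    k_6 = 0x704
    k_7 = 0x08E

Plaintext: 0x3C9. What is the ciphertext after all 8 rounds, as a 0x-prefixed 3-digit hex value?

s_0 = plaintext = 0x3C9
s_1 = Round(s_0, k_0) = 0x980
s_2 = Round(s_1, k_1) = 0x951
s_3 = Round(s_2, k_2) = 0xE08
s_4 = Round(s_3, k_3) = 0x5D0
s_5 = Round(s_4, k_4) = 0x5F3
s_6 = Round(s_5, k_5) = 0x37C
s_7 = Round(s_6, k_6) = 0xF2A
s_8 = Round(s_7, k_7) = 0xC74

0xC74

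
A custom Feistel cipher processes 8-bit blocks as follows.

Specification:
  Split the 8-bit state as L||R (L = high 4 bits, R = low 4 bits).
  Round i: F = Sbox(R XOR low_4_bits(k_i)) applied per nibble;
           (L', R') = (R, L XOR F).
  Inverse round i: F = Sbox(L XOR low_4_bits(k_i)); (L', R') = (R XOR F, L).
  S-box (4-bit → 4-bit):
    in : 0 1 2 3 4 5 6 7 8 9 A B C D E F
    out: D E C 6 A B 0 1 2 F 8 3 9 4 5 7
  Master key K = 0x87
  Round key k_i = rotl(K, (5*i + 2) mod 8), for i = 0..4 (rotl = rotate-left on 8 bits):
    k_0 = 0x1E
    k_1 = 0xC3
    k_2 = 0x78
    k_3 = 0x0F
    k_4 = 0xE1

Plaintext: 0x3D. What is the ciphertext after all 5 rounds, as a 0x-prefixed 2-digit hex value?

0x32

s_0 = plaintext = 0x3D
s_1 = Round(s_0, k_0) = 0xD5
s_2 = Round(s_1, k_1) = 0x5D
s_3 = Round(s_2, k_2) = 0xDE
s_4 = Round(s_3, k_3) = 0xE3
s_5 = Round(s_4, k_4) = 0x32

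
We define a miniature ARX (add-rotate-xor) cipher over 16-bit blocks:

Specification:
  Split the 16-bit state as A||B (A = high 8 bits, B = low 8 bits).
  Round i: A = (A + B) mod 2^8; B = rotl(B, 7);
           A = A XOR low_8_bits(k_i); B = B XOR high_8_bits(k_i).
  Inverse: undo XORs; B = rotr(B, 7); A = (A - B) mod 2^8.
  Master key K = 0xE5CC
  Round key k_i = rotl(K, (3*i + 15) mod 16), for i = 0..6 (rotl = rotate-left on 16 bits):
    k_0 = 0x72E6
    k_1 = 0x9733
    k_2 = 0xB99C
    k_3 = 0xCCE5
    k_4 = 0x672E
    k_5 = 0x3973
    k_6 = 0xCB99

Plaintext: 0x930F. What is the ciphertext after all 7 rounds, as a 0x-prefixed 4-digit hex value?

s_0 = plaintext = 0x930F
s_1 = Round(s_0, k_0) = 0x44F5
s_2 = Round(s_1, k_1) = 0x0A6D
s_3 = Round(s_2, k_2) = 0xEB0F
s_4 = Round(s_3, k_3) = 0x1F4B
s_5 = Round(s_4, k_4) = 0x44C2
s_6 = Round(s_5, k_5) = 0x7558
s_7 = Round(s_6, k_6) = 0x54E7

0x54E7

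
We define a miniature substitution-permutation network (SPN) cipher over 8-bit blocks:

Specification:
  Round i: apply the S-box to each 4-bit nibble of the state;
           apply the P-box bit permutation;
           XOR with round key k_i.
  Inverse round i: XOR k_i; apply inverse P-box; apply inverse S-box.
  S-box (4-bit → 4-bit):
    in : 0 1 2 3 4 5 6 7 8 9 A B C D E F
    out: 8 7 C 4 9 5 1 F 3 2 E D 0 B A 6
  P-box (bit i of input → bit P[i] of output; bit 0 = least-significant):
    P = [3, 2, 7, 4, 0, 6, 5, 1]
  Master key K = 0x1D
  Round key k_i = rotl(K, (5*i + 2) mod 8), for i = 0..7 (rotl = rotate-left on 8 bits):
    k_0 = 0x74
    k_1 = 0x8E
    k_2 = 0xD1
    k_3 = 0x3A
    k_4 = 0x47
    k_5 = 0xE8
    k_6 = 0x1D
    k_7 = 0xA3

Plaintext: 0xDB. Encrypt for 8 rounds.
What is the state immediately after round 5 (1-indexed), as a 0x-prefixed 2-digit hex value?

s_0 = plaintext = 0xDB
s_1 = Round(s_0, k_0) = 0xAF
s_2 = Round(s_1, k_1) = 0x68
s_3 = Round(s_2, k_2) = 0xDC
s_4 = Round(s_3, k_3) = 0x79
s_5 = Round(s_4, k_4) = 0x20
s_6 = Round(s_5, k_5) = 0xDA
s_7 = Round(s_6, k_6) = 0xCA
s_8 = Round(s_7, k_7) = 0x37

0x20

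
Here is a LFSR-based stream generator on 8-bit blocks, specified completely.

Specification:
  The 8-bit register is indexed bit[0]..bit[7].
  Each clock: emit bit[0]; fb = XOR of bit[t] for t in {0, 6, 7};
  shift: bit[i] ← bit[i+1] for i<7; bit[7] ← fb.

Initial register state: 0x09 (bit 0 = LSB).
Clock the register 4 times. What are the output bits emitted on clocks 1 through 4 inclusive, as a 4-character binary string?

1001

reg_0 = 0x09
clock 1: out=1, reg = 0x84
clock 2: out=0, reg = 0xC2
clock 3: out=0, reg = 0x61
clock 4: out=1, reg = 0x30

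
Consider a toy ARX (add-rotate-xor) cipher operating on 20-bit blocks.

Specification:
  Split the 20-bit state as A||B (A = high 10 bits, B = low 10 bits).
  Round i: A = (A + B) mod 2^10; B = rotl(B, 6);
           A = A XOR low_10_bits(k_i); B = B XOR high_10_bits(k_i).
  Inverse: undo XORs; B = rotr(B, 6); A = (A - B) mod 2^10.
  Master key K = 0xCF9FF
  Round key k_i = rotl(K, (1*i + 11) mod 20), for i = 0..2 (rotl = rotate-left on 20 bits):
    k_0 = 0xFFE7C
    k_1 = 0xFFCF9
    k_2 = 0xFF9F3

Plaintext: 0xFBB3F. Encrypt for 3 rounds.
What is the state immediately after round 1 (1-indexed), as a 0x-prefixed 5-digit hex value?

0x5440C

s_0 = plaintext = 0xFBB3F
s_1 = Round(s_0, k_0) = 0x5440C
s_2 = Round(s_1, k_1) = 0x690FF
s_3 = Round(s_2, k_2) = 0xD4031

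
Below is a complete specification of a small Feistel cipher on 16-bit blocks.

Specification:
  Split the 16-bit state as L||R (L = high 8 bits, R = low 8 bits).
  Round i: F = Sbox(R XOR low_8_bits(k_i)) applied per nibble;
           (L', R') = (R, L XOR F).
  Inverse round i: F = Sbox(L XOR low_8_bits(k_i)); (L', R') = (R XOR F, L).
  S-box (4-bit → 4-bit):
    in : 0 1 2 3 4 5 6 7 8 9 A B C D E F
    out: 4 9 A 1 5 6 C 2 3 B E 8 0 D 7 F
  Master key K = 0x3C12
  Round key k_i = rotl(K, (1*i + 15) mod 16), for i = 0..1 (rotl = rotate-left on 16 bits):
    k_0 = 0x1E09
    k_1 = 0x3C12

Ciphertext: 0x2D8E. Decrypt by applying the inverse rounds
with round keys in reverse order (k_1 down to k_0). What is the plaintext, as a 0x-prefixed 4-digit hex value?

0x9E91

s_0 = ciphertext = 0x2D8E
s_1 = InvRound(s_0, k_1) = 0x912D
s_2 = InvRound(s_1, k_0) = 0x9E91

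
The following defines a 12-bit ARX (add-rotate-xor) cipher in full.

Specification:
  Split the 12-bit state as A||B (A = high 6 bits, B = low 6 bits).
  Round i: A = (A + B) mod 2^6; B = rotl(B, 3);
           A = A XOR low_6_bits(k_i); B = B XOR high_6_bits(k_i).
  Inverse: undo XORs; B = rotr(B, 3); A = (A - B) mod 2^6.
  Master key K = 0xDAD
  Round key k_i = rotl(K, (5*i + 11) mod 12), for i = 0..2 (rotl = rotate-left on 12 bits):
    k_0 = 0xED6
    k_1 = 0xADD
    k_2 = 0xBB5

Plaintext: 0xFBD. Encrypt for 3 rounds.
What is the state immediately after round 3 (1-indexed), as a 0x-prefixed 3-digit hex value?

s_0 = plaintext = 0xFBD
s_1 = Round(s_0, k_0) = 0xB54
s_2 = Round(s_1, k_1) = 0x709
s_3 = Round(s_2, k_2) = 0x427

0x427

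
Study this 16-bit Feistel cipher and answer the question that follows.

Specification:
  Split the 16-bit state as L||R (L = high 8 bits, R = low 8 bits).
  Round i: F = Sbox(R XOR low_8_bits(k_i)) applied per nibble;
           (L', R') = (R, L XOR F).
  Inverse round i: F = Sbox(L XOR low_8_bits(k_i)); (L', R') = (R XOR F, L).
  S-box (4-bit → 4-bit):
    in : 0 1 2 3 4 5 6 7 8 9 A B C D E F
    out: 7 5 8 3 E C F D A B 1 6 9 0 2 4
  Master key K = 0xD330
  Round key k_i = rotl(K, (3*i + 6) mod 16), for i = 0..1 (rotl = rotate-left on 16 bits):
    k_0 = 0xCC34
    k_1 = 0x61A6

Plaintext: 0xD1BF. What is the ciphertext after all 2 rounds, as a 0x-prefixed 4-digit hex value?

0x77BA

s_0 = plaintext = 0xD1BF
s_1 = Round(s_0, k_0) = 0xBF77
s_2 = Round(s_1, k_1) = 0x77BA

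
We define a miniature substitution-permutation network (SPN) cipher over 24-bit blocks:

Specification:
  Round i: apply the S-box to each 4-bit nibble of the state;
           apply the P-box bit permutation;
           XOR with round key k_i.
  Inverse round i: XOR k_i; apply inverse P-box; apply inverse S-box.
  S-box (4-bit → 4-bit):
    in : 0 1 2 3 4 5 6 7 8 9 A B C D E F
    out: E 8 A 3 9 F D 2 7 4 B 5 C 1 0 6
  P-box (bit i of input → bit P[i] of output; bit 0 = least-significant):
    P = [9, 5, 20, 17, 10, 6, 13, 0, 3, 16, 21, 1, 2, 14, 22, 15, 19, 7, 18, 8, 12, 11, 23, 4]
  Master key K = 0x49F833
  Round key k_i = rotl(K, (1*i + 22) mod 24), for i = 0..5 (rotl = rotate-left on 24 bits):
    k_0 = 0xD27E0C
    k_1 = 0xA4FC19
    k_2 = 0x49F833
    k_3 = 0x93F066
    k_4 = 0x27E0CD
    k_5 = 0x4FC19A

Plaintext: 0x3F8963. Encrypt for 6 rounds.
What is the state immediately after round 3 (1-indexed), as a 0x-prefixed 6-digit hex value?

s_0 = plaintext = 0x3F8963
s_1 = Round(s_0, k_0) = 0xB600A9
s_2 = Round(s_1, k_1) = 0x59295A
s_3 = Round(s_2, k_2) = 0xEF0642
s_4 = Round(s_3, k_3) = 0xF534CD
s_5 = Round(s_4, k_4) = 0xAB8B42
s_6 = Round(s_5, k_5) = 0x219DA7

0xEF0642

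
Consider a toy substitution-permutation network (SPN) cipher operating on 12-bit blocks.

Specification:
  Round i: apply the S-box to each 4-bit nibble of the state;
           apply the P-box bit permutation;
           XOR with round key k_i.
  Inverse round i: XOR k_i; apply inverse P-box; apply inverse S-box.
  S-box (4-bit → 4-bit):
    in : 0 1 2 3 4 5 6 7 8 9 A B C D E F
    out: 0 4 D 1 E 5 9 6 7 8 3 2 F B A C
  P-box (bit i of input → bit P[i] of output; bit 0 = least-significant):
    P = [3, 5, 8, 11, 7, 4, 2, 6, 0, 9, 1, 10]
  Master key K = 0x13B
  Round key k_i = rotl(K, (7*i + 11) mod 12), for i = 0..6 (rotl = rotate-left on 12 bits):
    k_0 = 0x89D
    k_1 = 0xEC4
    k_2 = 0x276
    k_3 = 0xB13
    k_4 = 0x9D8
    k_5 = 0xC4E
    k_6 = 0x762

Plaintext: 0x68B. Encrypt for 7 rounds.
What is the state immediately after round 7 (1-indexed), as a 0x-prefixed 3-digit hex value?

0x5EE

s_0 = plaintext = 0x68B
s_1 = Round(s_0, k_0) = 0xC28
s_2 = Round(s_1, k_1) = 0x92B
s_3 = Round(s_2, k_2) = 0x692
s_4 = Round(s_3, k_3) = 0x65A
s_5 = Round(s_4, k_4) = 0xD75
s_6 = Round(s_5, k_5) = 0xB53
s_7 = Round(s_6, k_6) = 0x5EE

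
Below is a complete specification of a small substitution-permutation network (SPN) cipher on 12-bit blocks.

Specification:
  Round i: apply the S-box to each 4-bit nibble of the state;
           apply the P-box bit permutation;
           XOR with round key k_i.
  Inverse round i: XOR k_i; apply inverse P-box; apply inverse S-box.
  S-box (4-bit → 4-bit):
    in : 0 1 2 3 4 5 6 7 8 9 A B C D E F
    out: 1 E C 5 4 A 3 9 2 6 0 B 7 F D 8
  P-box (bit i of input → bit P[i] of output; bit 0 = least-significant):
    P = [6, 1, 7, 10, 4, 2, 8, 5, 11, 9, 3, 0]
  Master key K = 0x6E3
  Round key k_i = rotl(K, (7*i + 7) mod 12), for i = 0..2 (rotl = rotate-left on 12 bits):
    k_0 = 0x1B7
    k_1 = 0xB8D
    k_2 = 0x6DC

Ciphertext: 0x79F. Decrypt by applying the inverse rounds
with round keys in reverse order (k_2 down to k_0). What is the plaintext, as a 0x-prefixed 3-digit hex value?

0x938

s_0 = ciphertext = 0x79F
s_1 = InvRound(s_0, k_2) = 0xF46
s_2 = InvRound(s_1, k_1) = 0x2AD
s_3 = InvRound(s_2, k_0) = 0x938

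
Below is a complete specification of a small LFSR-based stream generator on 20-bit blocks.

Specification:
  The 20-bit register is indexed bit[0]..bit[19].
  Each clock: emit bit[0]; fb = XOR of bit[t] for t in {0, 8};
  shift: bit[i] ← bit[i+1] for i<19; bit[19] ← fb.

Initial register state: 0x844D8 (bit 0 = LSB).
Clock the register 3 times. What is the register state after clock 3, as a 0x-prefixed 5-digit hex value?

0x9089B

reg_0 = 0x844D8
clock 1: out=0, reg = 0x4226C
clock 2: out=0, reg = 0x21136
clock 3: out=0, reg = 0x9089B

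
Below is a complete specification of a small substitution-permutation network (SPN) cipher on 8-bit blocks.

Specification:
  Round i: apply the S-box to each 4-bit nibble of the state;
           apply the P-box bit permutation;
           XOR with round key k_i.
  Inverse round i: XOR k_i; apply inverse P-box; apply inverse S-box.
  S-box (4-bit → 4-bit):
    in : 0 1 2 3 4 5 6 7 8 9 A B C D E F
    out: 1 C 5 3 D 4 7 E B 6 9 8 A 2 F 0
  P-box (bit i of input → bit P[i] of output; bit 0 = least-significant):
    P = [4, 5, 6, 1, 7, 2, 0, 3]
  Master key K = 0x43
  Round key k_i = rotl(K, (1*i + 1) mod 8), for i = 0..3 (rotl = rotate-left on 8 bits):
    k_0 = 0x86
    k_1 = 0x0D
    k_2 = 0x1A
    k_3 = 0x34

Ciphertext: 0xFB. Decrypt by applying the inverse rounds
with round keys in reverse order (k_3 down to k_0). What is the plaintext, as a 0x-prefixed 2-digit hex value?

s_0 = ciphertext = 0xFB
s_1 = InvRound(s_0, k_3) = 0xE1
s_2 = InvRound(s_1, k_2) = 0x4E
s_3 = InvRound(s_2, k_1) = 0x51
s_4 = InvRound(s_3, k_0) = 0x64

0x64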